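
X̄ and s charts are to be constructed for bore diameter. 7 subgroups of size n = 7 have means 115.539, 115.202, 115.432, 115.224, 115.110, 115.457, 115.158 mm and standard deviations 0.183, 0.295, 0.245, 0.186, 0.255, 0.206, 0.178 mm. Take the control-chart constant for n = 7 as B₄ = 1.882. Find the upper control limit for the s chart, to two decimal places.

0.42

s̄ = (0.183 + 0.295 + 0.245 + 0.186 + 0.255 + 0.206 + 0.178) / 7 = 0.2211
UCL_s = B₄·s̄ = 1.882 × 0.2211 = 0.4162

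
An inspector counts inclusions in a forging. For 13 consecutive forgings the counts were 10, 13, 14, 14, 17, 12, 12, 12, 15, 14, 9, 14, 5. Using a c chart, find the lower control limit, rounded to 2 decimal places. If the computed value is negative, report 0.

1.83

c̄ = (10 + 13 + 14 + 14 + 17 + 12 + 12 + 12 + 15 + 14 + 9 + 14 + 5) / 13 = 161 / 13 = 12.3846
LCL = c̄ − 3√c̄ = 12.3846 − 3 × 3.5192 = 1.8271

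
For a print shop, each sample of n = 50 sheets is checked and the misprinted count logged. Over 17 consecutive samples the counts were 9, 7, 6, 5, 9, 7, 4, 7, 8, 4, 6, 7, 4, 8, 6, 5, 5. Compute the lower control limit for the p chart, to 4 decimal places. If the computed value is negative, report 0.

p̄ = Σdᵢ / (k·n) = 107 / (17 × 50) = 0.12588
LCL = p̄ − 3·√(p̄(1−p̄)/n) = 0.12588 − 3 × 0.04691 = -0.01485 → 0 (negative, so LCL = 0)

0.0000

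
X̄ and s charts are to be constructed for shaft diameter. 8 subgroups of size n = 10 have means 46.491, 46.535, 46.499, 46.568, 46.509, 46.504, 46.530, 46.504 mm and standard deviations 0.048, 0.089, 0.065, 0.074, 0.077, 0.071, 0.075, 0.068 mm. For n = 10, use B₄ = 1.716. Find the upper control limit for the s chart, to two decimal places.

s̄ = (0.048 + 0.089 + 0.065 + 0.074 + 0.077 + 0.071 + 0.075 + 0.068) / 8 = 0.0709
UCL_s = B₄·s̄ = 1.716 × 0.0709 = 0.1216

0.12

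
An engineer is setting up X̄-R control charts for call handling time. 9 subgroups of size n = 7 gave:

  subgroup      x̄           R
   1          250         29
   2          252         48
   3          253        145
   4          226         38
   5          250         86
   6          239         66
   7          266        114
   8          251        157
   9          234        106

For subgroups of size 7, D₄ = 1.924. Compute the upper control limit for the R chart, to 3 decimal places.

R̄ = (29 + 48 + 145 + 38 + 86 + 66 + 114 + 157 + 106) / 9 = 789.0000 / 9 = 87.6667
UCL_R = D₄·R̄ = 1.924 × 87.6667 = 168.6707

168.671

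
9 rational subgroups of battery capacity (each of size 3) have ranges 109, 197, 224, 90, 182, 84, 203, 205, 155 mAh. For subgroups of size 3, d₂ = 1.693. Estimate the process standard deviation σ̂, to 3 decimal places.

R̄ = (109 + 197 + 224 + 90 + 182 + 84 + 203 + 205 + 155) / 9 = 161.0000
σ̂ = R̄ / d₂ = 161.0000 / 1.693 = 95.0975

95.097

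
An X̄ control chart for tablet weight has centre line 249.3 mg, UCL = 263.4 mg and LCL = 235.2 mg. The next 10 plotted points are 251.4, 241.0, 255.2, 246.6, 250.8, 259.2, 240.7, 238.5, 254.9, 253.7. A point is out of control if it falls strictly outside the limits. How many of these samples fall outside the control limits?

All 10 points lie within [235.2, 263.4].

0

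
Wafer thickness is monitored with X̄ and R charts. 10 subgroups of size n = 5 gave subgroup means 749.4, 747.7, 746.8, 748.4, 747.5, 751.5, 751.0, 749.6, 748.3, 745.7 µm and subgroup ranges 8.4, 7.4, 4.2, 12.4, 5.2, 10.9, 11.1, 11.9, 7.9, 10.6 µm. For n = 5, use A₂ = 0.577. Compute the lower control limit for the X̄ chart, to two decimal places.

743.40

X̄̄ = (749.4 + 747.7 + 746.8 + 748.4 + 747.5 + 751.5 + 751.0 + 749.6 + 748.3 + 745.7) / 10 = 7485.9000 / 10 = 748.5900
R̄ = (8.4 + 7.4 + 4.2 + 12.4 + 5.2 + 10.9 + 11.1 + 11.9 + 7.9 + 10.6) / 10 = 90.0000 / 10 = 9.0000
LCL = X̄̄ − A₂·R̄ = 748.5900 − 0.577 × 9.0000 = 743.3970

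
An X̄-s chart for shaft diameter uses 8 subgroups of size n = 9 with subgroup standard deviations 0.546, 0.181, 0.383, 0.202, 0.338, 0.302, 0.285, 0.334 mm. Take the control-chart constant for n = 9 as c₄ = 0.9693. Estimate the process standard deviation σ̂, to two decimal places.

0.33

s̄ = (0.546 + 0.181 + 0.383 + 0.202 + 0.338 + 0.302 + 0.285 + 0.334) / 8 = 0.3214
σ̂ = s̄ / c₄ = 0.3214 / 0.9693 = 0.3316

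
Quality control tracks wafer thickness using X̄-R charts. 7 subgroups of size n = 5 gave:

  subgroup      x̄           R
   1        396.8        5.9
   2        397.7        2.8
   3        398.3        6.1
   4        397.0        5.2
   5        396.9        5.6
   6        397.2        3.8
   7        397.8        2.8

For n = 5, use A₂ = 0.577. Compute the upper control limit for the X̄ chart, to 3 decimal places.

400.040

X̄̄ = (396.8 + 397.7 + 398.3 + 397.0 + 396.9 + 397.2 + 397.8) / 7 = 2781.7000 / 7 = 397.3857
R̄ = (5.9 + 2.8 + 6.1 + 5.2 + 5.6 + 3.8 + 2.8) / 7 = 32.2000 / 7 = 4.6000
UCL = X̄̄ + A₂·R̄ = 397.3857 + 0.577 × 4.6000 = 400.0399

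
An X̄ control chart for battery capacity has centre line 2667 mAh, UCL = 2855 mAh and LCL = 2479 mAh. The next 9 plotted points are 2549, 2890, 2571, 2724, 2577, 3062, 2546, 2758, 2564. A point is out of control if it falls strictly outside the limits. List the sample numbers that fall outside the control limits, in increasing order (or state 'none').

2, 6

Compare each point to [2479, 2855]: sample 2 = 2890 > UCL; sample 6 = 3062 > UCL.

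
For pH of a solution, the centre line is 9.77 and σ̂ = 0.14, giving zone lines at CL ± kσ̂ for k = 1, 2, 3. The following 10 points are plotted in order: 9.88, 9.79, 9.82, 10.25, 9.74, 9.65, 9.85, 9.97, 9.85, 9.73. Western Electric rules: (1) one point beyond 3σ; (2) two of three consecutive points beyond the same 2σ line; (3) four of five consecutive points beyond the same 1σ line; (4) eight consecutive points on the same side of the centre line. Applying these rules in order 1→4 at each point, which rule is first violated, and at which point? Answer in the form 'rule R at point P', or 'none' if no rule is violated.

rule 1 at point 4

Zone of each point (C = within 1σ̂, B = 1σ̂–2σ̂, A = 2σ̂–3σ̂, * = beyond 3σ̂; sign = side of CL): 1:+C, 2:+C, 3:+C, 4:+*, 5:-C, 6:-C, 7:+C, 8:+B, 9:+C, 10:-C
Rule 1 (one point beyond the 3σ limits) is satisfied at point 4.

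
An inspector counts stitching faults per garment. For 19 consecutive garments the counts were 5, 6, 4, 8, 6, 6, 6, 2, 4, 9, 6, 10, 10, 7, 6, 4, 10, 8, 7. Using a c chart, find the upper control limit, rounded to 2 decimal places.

c̄ = (5 + 6 + 4 + 8 + 6 + 6 + 6 + 2 + 4 + 9 + 6 + 10 + 10 + 7 + 6 + 4 + 10 + 8 + 7) / 19 = 124 / 19 = 6.5263
UCL = c̄ + 3√c̄ = 6.5263 + 3 × √6.5263 = 6.5263 + 3 × 2.5547 = 14.1903

14.19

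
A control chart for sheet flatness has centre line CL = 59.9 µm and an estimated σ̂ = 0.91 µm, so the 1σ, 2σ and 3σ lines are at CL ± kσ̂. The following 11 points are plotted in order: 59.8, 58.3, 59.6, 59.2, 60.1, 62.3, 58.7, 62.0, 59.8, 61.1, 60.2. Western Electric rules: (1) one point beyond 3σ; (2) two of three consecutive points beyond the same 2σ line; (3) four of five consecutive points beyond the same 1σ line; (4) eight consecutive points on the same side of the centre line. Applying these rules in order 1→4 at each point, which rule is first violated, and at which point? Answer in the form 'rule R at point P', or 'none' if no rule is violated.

Zone of each point (C = within 1σ̂, B = 1σ̂–2σ̂, A = 2σ̂–3σ̂, * = beyond 3σ̂; sign = side of CL): 1:-C, 2:-B, 3:-C, 4:-C, 5:+C, 6:+A, 7:-B, 8:+A, 9:-C, 10:+B, 11:+C
Rule 2 (two of three consecutive points beyond the same 2σ limit) is satisfied at point 8.

rule 2 at point 8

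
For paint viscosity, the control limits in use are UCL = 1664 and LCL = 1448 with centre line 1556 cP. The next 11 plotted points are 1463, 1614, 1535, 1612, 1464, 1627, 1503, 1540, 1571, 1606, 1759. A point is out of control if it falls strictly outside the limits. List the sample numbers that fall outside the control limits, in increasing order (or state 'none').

Compare each point to [1448, 1664]: sample 11 = 1759 > UCL.

11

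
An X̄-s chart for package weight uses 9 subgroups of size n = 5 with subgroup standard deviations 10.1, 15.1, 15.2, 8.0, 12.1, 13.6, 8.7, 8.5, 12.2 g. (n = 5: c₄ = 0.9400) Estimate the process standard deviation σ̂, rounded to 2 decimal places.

s̄ = (10.1 + 15.1 + 15.2 + 8.0 + 12.1 + 13.6 + 8.7 + 8.5 + 12.2) / 9 = 11.5000
σ̂ = s̄ / c₄ = 11.5000 / 0.9400 = 12.2340

12.23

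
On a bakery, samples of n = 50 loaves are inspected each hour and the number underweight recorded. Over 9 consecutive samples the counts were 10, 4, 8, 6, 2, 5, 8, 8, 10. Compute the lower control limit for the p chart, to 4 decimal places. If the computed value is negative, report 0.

p̄ = Σdᵢ / (k·n) = 61 / (9 × 50) = 0.13556
LCL = p̄ − 3·√(p̄(1−p̄)/n) = 0.13556 − 3 × 0.04841 = -0.00968 → 0 (negative, so LCL = 0)

0.0000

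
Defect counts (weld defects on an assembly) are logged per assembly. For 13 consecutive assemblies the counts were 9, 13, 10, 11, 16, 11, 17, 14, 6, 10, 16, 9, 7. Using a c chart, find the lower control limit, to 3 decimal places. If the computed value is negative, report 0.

1.305

c̄ = (9 + 13 + 10 + 11 + 16 + 11 + 17 + 14 + 6 + 10 + 16 + 9 + 7) / 13 = 149 / 13 = 11.4615
LCL = c̄ − 3√c̄ = 11.4615 − 3 × 3.3855 = 1.3051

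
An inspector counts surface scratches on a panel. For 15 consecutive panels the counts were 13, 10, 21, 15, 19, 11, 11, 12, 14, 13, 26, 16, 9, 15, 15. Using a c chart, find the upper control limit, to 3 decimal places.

c̄ = (13 + 10 + 21 + 15 + 19 + 11 + 11 + 12 + 14 + 13 + 26 + 16 + 9 + 15 + 15) / 15 = 220 / 15 = 14.6667
UCL = c̄ + 3√c̄ = 14.6667 + 3 × √14.6667 = 14.6667 + 3 × 3.8297 = 26.1558

26.156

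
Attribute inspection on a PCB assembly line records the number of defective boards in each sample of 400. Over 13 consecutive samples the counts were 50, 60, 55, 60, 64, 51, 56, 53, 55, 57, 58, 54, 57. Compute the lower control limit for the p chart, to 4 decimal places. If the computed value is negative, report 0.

p̄ = Σdᵢ / (k·n) = 730 / (13 × 400) = 0.14038
LCL = p̄ − 3·√(p̄(1−p̄)/n) = 0.14038 − 3 × 0.01737 = 0.08828

0.0883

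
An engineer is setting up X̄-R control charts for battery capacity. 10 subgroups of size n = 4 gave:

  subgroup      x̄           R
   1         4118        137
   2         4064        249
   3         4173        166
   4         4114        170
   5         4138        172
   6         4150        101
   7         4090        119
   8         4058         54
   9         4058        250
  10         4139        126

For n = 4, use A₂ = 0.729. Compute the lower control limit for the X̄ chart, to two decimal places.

3997.64

X̄̄ = (4118 + 4064 + 4173 + 4114 + 4138 + 4150 + 4090 + 4058 + 4058 + 4139) / 10 = 41102.0000 / 10 = 4110.2000
R̄ = (137 + 249 + 166 + 170 + 172 + 101 + 119 + 54 + 250 + 126) / 10 = 1544.0000 / 10 = 154.4000
LCL = X̄̄ − A₂·R̄ = 4110.2000 − 0.729 × 154.4000 = 3997.6424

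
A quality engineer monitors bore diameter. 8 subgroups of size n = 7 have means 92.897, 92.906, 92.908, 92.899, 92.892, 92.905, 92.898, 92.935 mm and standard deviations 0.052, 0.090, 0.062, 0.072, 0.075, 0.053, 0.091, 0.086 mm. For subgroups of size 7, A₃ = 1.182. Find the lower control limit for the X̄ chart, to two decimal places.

X̄̄ = (92.897 + 92.906 + 92.908 + 92.899 + 92.892 + 92.905 + 92.898 + 92.935) / 8 = 92.9050
s̄ = (0.052 + 0.090 + 0.062 + 0.072 + 0.075 + 0.053 + 0.091 + 0.086) / 8 = 0.0726
LCL = X̄̄ − A₃·s̄ = 92.9050 − 1.182 × 0.0726 = 92.8192

92.82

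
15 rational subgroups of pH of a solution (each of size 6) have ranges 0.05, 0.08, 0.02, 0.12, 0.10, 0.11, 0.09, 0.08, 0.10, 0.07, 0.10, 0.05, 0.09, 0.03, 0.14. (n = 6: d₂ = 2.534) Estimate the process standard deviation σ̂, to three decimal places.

0.032

R̄ = (0.05 + 0.08 + 0.02 + 0.12 + 0.10 + 0.11 + 0.09 + 0.08 + 0.10 + 0.07 + 0.10 + 0.05 + 0.09 + 0.03 + 0.14) / 15 = 0.0820
σ̂ = R̄ / d₂ = 0.0820 / 2.534 = 0.0324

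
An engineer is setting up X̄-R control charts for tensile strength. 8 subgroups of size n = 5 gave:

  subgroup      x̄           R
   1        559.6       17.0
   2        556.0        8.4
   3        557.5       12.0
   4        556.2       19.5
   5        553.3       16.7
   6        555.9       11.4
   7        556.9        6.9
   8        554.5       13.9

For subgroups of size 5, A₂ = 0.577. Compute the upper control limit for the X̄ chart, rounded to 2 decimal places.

X̄̄ = (559.6 + 556.0 + 557.5 + 556.2 + 553.3 + 555.9 + 556.9 + 554.5) / 8 = 4449.9000 / 8 = 556.2375
R̄ = (17.0 + 8.4 + 12.0 + 19.5 + 16.7 + 11.4 + 6.9 + 13.9) / 8 = 105.8000 / 8 = 13.2250
UCL = X̄̄ + A₂·R̄ = 556.2375 + 0.577 × 13.2250 = 563.8683

563.87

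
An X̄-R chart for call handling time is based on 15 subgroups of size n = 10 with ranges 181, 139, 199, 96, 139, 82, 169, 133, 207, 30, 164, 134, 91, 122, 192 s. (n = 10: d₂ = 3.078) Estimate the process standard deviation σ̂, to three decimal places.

45.008

R̄ = (181 + 139 + 199 + 96 + 139 + 82 + 169 + 133 + 207 + 30 + 164 + 134 + 91 + 122 + 192) / 15 = 138.5333
σ̂ = R̄ / d₂ = 138.5333 / 3.078 = 45.0076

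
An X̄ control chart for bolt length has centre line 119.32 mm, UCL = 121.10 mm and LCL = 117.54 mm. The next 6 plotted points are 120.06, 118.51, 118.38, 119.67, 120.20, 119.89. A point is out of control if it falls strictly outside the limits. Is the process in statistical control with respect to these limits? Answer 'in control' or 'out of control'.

All 6 points lie within [117.54, 121.10].

in control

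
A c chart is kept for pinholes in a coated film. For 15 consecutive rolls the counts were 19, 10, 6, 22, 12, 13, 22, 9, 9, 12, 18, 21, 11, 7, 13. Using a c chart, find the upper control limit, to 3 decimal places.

c̄ = (19 + 10 + 6 + 22 + 12 + 13 + 22 + 9 + 9 + 12 + 18 + 21 + 11 + 7 + 13) / 15 = 204 / 15 = 13.6000
UCL = c̄ + 3√c̄ = 13.6000 + 3 × √13.6000 = 13.6000 + 3 × 3.6878 = 24.6635

24.663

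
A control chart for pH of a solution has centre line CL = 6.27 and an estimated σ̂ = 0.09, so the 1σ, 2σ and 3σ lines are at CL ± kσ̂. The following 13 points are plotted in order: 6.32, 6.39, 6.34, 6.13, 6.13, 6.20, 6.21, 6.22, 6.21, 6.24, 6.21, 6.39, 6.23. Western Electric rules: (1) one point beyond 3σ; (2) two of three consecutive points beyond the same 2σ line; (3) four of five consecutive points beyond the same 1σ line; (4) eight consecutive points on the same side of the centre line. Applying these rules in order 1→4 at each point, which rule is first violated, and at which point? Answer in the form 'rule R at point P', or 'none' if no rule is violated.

rule 4 at point 11

Zone of each point (C = within 1σ̂, B = 1σ̂–2σ̂, A = 2σ̂–3σ̂, * = beyond 3σ̂; sign = side of CL): 1:+C, 2:+B, 3:+C, 4:-B, 5:-B, 6:-C, 7:-C, 8:-C, 9:-C, 10:-C, 11:-C, 12:+B, 13:-C
Rule 4 (eight consecutive points on the same side of the centre line) is satisfied at point 11.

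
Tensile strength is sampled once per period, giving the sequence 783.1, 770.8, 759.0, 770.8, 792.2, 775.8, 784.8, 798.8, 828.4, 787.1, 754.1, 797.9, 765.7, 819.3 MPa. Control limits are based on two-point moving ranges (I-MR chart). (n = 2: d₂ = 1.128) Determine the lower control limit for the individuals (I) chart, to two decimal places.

717.29

X̄ = (783.1 + 770.8 + 759.0 + 770.8 + 792.2 + 775.8 + 784.8 + 798.8 + 828.4 + 787.1 + 754.1 + 797.9 + 765.7 + 819.3) / 14 = 784.8429
Moving ranges: 12.3, 11.8, 11.8, 21.4, 16.4, 9.0, 14.0, 29.6, 41.3, 33.0, 43.8, 32.2, 53.6; M̄R̄ = 330.2000 / 13 = 25.4000
LCL = X̄ − 3·M̄R̄/d₂ = 784.8429 − 3 × 25.4000 / 1.128 = 717.2897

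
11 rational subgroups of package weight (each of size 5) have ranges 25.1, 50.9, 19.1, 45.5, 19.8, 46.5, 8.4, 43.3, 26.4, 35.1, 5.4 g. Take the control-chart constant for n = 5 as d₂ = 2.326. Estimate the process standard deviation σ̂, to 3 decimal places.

12.722

R̄ = (25.1 + 50.9 + 19.1 + 45.5 + 19.8 + 46.5 + 8.4 + 43.3 + 26.4 + 35.1 + 5.4) / 11 = 29.5909
σ̂ = R̄ / d₂ = 29.5909 / 2.326 = 12.7218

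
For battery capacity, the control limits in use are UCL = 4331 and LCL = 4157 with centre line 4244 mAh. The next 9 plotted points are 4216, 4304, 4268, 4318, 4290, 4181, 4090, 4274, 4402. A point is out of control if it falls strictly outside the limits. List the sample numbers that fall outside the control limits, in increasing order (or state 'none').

Compare each point to [4157, 4331]: sample 7 = 4090 < LCL; sample 9 = 4402 > UCL.

7, 9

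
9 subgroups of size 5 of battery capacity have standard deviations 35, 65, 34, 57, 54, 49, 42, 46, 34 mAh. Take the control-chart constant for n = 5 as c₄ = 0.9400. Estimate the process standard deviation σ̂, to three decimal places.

s̄ = (35 + 65 + 34 + 57 + 54 + 49 + 42 + 46 + 34) / 9 = 46.2222
σ̂ = s̄ / c₄ = 46.2222 / 0.9400 = 49.1726

49.173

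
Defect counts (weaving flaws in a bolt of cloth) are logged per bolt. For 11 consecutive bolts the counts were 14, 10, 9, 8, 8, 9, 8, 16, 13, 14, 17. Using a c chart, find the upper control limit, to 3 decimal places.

21.608

c̄ = (14 + 10 + 9 + 8 + 8 + 9 + 8 + 16 + 13 + 14 + 17) / 11 = 126 / 11 = 11.4545
UCL = c̄ + 3√c̄ = 11.4545 + 3 × √11.4545 = 11.4545 + 3 × 3.3845 = 21.6079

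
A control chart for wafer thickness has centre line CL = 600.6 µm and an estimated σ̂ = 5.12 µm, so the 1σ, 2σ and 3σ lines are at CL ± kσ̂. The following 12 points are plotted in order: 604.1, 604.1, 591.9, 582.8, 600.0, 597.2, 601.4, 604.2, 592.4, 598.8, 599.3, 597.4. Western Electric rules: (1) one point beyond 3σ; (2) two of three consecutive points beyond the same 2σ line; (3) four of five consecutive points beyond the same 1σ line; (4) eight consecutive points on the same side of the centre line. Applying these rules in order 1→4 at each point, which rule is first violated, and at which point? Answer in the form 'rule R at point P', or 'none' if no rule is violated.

rule 1 at point 4

Zone of each point (C = within 1σ̂, B = 1σ̂–2σ̂, A = 2σ̂–3σ̂, * = beyond 3σ̂; sign = side of CL): 1:+C, 2:+C, 3:-B, 4:-*, 5:-C, 6:-C, 7:+C, 8:+C, 9:-B, 10:-C, 11:-C, 12:-C
Rule 1 (one point beyond the 3σ limits) is satisfied at point 4.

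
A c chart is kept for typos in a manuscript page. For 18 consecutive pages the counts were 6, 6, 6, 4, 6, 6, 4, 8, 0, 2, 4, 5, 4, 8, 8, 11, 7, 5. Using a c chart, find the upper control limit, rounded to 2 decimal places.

12.63

c̄ = (6 + 6 + 6 + 4 + 6 + 6 + 4 + 8 + 0 + 2 + 4 + 5 + 4 + 8 + 8 + 11 + 7 + 5) / 18 = 100 / 18 = 5.5556
UCL = c̄ + 3√c̄ = 5.5556 + 3 × √5.5556 = 5.5556 + 3 × 2.3570 = 12.6266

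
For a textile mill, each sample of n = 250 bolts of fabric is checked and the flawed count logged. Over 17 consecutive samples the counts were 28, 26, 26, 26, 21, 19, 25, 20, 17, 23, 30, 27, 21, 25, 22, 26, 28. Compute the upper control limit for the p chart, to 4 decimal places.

0.1525

p̄ = Σdᵢ / (k·n) = 410 / (17 × 250) = 0.09647
UCL = p̄ + 3·√(p̄(1−p̄)/n) = 0.09647 + 3 × √(0.09647×0.90353/250) = 0.09647 + 3 × 0.01867 = 0.15249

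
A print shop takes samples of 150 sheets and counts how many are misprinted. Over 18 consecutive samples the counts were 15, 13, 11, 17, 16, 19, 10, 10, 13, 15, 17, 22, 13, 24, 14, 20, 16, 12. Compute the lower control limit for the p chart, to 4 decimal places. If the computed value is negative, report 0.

p̄ = Σdᵢ / (k·n) = 277 / (18 × 150) = 0.10259
LCL = p̄ − 3·√(p̄(1−p̄)/n) = 0.10259 − 3 × 0.02477 = 0.02827

0.0283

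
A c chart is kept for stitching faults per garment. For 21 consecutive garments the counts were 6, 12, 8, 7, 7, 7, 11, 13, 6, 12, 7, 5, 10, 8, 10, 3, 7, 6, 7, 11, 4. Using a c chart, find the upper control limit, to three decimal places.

c̄ = (6 + 12 + 8 + 7 + 7 + 7 + 11 + 13 + 6 + 12 + 7 + 5 + 10 + 8 + 10 + 3 + 7 + 6 + 7 + 11 + 4) / 21 = 167 / 21 = 7.9524
UCL = c̄ + 3√c̄ = 7.9524 + 3 × √7.9524 = 7.9524 + 3 × 2.8200 = 16.4124

16.412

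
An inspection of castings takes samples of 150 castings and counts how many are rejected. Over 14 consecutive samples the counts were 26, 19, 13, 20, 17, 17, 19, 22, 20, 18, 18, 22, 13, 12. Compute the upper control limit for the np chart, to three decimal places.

p̄ = Σdᵢ / (k·n) = 256 / (14 × 150) = 0.12190
UCL = np̄ + 3·√(np̄(1−p̄)) = 18.2857 + 3 × √(18.2857×0.87810) = 18.2857 + 3 × 4.0071 = 30.3069

30.307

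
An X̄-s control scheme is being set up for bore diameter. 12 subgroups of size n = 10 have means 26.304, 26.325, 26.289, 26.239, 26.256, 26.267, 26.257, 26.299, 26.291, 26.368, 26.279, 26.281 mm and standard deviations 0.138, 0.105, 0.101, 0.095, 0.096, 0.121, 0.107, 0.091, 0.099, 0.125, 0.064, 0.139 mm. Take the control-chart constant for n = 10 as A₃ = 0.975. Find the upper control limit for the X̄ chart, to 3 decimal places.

X̄̄ = (26.304 + 26.325 + 26.289 + 26.239 + 26.256 + 26.267 + 26.257 + 26.299 + 26.291 + 26.368 + 26.279 + 26.281) / 12 = 26.2879
s̄ = (0.138 + 0.105 + 0.101 + 0.095 + 0.096 + 0.121 + 0.107 + 0.091 + 0.099 + 0.125 + 0.064 + 0.139) / 12 = 0.1068
UCL = X̄̄ + A₃·s̄ = 26.2879 + 0.975 × 0.1068 = 26.3920

26.392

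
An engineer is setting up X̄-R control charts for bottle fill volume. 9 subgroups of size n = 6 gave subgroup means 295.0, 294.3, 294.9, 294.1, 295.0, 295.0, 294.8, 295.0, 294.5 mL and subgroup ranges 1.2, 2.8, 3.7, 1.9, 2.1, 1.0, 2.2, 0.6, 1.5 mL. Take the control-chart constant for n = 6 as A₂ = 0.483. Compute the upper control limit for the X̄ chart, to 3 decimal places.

295.646

X̄̄ = (295.0 + 294.3 + 294.9 + 294.1 + 295.0 + 295.0 + 294.8 + 295.0 + 294.5) / 9 = 2652.6000 / 9 = 294.7333
R̄ = (1.2 + 2.8 + 3.7 + 1.9 + 2.1 + 1.0 + 2.2 + 0.6 + 1.5) / 9 = 17.0000 / 9 = 1.8889
UCL = X̄̄ + A₂·R̄ = 294.7333 + 0.483 × 1.8889 = 295.6457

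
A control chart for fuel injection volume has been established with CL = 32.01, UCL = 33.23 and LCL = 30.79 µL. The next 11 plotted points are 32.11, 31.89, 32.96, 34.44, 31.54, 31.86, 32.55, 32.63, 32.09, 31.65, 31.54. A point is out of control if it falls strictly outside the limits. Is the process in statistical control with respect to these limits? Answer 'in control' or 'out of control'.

out of control

Compare each point to [30.79, 33.23]: sample 4 = 34.44 > UCL.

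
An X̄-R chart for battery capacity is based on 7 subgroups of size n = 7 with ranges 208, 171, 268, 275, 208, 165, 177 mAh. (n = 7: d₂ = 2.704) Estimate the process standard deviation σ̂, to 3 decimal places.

R̄ = (208 + 171 + 268 + 275 + 208 + 165 + 177) / 7 = 210.2857
σ̂ = R̄ / d₂ = 210.2857 / 2.704 = 77.7684

77.768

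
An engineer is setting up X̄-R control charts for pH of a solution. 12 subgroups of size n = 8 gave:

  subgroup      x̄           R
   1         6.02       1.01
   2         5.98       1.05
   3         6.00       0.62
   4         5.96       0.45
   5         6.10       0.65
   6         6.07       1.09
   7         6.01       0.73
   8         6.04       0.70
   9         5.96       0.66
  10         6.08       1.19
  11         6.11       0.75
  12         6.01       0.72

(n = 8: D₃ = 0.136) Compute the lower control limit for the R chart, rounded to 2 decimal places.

0.11

R̄ = (1.01 + 1.05 + 0.62 + 0.45 + 0.65 + 1.09 + 0.73 + 0.70 + 0.66 + 1.19 + 0.75 + 0.72) / 12 = 9.6200 / 12 = 0.8017
LCL_R = D₃·R̄ = 0.136 × 0.8017 = 0.1090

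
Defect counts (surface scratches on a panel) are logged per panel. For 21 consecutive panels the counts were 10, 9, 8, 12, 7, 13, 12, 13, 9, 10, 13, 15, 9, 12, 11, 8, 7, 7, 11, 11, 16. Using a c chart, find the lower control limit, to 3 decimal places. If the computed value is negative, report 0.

0.843

c̄ = (10 + 9 + 8 + 12 + 7 + 13 + 12 + 13 + 9 + 10 + 13 + 15 + 9 + 12 + 11 + 8 + 7 + 7 + 11 + 11 + 16) / 21 = 223 / 21 = 10.6190
LCL = c̄ − 3√c̄ = 10.6190 − 3 × 3.2587 = 0.8430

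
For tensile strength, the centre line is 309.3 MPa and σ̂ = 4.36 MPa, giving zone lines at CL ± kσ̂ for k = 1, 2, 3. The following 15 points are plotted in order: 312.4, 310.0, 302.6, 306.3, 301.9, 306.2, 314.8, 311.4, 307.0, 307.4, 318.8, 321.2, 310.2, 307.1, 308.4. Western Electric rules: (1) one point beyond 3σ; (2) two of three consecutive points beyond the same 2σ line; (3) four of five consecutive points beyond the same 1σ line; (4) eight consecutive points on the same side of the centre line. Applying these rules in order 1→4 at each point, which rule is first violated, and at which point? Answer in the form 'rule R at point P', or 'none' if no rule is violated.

Zone of each point (C = within 1σ̂, B = 1σ̂–2σ̂, A = 2σ̂–3σ̂, * = beyond 3σ̂; sign = side of CL): 1:+C, 2:+C, 3:-B, 4:-C, 5:-B, 6:-C, 7:+B, 8:+C, 9:-C, 10:-C, 11:+A, 12:+A, 13:+C, 14:-C, 15:-C
Rule 2 (two of three consecutive points beyond the same 2σ limit) is satisfied at point 12.

rule 2 at point 12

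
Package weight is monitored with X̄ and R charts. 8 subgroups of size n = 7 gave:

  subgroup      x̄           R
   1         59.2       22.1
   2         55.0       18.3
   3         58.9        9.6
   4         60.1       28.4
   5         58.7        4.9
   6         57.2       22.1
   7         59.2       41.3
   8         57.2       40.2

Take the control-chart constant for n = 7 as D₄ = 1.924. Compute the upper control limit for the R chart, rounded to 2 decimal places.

R̄ = (22.1 + 18.3 + 9.6 + 28.4 + 4.9 + 22.1 + 41.3 + 40.2) / 8 = 186.9000 / 8 = 23.3625
UCL_R = D₄·R̄ = 1.924 × 23.3625 = 44.9494

44.95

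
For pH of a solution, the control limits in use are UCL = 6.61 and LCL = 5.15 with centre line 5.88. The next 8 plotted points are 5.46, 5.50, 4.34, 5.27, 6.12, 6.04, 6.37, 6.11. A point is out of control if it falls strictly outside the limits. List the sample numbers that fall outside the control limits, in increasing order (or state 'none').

Compare each point to [5.15, 6.61]: sample 3 = 4.34 < LCL.

3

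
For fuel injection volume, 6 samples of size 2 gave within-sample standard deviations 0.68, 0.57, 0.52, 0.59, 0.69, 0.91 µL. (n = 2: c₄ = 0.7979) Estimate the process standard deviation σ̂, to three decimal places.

0.827

s̄ = (0.68 + 0.57 + 0.52 + 0.59 + 0.69 + 0.91) / 6 = 0.6600
σ̂ = s̄ / c₄ = 0.6600 / 0.7979 = 0.8272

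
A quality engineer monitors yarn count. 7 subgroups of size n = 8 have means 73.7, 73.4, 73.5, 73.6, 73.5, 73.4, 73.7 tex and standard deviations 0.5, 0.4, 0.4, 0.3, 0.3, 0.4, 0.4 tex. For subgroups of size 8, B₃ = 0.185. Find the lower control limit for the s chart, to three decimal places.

s̄ = (0.5 + 0.4 + 0.4 + 0.3 + 0.3 + 0.4 + 0.4) / 7 = 0.3857
LCL_s = B₃·s̄ = 0.185 × 0.3857 = 0.0714

0.071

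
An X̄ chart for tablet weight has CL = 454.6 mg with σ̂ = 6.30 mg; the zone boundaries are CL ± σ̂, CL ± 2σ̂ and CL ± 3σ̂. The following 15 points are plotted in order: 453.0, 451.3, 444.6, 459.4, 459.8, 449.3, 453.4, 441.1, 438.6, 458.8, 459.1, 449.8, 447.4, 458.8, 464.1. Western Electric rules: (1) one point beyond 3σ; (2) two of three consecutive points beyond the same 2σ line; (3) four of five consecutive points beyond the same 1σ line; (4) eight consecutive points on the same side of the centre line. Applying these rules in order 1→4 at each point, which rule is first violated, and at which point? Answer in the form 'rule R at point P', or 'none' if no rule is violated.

rule 2 at point 9

Zone of each point (C = within 1σ̂, B = 1σ̂–2σ̂, A = 2σ̂–3σ̂, * = beyond 3σ̂; sign = side of CL): 1:-C, 2:-C, 3:-B, 4:+C, 5:+C, 6:-C, 7:-C, 8:-A, 9:-A, 10:+C, 11:+C, 12:-C, 13:-B, 14:+C, 15:+B
Rule 2 (two of three consecutive points beyond the same 2σ limit) is satisfied at point 9.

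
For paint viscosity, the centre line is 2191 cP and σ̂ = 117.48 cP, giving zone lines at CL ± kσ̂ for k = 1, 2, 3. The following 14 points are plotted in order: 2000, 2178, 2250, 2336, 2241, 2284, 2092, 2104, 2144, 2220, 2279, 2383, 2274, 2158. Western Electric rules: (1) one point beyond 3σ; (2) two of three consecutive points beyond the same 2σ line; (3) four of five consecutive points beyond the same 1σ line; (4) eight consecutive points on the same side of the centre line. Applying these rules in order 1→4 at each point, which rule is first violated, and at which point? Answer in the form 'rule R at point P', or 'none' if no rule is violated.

none

Zone of each point (C = within 1σ̂, B = 1σ̂–2σ̂, A = 2σ̂–3σ̂, * = beyond 3σ̂; sign = side of CL): 1:-B, 2:-C, 3:+C, 4:+B, 5:+C, 6:+C, 7:-C, 8:-C, 9:-C, 10:+C, 11:+C, 12:+B, 13:+C, 14:-C
No rule fires across all 14 points.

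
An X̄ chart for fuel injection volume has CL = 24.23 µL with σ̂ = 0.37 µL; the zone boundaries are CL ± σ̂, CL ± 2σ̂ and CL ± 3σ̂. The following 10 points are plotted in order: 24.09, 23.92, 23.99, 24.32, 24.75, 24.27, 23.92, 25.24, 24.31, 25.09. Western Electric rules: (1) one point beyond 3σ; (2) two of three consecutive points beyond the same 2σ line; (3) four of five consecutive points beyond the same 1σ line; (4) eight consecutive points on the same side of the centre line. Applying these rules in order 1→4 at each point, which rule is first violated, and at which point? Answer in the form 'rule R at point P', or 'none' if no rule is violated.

rule 2 at point 10

Zone of each point (C = within 1σ̂, B = 1σ̂–2σ̂, A = 2σ̂–3σ̂, * = beyond 3σ̂; sign = side of CL): 1:-C, 2:-C, 3:-C, 4:+C, 5:+B, 6:+C, 7:-C, 8:+A, 9:+C, 10:+A
Rule 2 (two of three consecutive points beyond the same 2σ limit) is satisfied at point 10.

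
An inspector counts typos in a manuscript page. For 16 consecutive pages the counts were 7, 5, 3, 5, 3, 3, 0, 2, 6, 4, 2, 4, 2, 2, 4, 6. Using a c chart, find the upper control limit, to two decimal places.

c̄ = (7 + 5 + 3 + 5 + 3 + 3 + 0 + 2 + 6 + 4 + 2 + 4 + 2 + 2 + 4 + 6) / 16 = 58 / 16 = 3.6250
UCL = c̄ + 3√c̄ = 3.6250 + 3 × √3.6250 = 3.6250 + 3 × 1.9039 = 9.3368

9.34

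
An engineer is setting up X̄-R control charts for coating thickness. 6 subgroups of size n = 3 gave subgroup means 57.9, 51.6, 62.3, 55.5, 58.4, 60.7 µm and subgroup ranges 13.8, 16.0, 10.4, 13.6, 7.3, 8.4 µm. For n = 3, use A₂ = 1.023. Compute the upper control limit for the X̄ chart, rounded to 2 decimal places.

69.58

X̄̄ = (57.9 + 51.6 + 62.3 + 55.5 + 58.4 + 60.7) / 6 = 346.4000 / 6 = 57.7333
R̄ = (13.8 + 16.0 + 10.4 + 13.6 + 7.3 + 8.4) / 6 = 69.5000 / 6 = 11.5833
UCL = X̄̄ + A₂·R̄ = 57.7333 + 1.023 × 11.5833 = 69.5831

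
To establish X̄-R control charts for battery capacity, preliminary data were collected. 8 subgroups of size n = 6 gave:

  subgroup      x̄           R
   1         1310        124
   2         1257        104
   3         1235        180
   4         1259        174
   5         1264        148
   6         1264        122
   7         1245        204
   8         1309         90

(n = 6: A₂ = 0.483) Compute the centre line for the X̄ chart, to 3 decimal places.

X̄̄ = (1310 + 1257 + 1235 + 1259 + 1264 + 1264 + 1245 + 1309) / 8 = 10143.0000 / 8 = 1267.8750
CL = X̄̄ = 1267.8750

1267.875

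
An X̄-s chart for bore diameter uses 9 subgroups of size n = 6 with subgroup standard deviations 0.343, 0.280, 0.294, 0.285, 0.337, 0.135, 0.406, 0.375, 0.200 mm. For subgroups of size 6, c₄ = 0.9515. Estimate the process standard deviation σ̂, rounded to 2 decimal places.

s̄ = (0.343 + 0.280 + 0.294 + 0.285 + 0.337 + 0.135 + 0.406 + 0.375 + 0.200) / 9 = 0.2950
σ̂ = s̄ / c₄ = 0.2950 / 0.9515 = 0.3100

0.31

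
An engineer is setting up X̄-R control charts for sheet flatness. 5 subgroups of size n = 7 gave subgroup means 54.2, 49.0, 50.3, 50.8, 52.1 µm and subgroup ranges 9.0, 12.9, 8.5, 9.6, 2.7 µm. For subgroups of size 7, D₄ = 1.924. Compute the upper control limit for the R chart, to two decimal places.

16.43

R̄ = (9.0 + 12.9 + 8.5 + 9.6 + 2.7) / 5 = 42.7000 / 5 = 8.5400
UCL_R = D₄·R̄ = 1.924 × 8.5400 = 16.4310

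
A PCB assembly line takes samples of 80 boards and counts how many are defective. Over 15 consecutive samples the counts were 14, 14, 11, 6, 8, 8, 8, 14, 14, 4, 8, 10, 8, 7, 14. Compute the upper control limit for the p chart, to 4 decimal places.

0.2336

p̄ = Σdᵢ / (k·n) = 148 / (15 × 80) = 0.12333
UCL = p̄ + 3·√(p̄(1−p̄)/n) = 0.12333 + 3 × √(0.12333×0.87667/80) = 0.12333 + 3 × 0.03676 = 0.23362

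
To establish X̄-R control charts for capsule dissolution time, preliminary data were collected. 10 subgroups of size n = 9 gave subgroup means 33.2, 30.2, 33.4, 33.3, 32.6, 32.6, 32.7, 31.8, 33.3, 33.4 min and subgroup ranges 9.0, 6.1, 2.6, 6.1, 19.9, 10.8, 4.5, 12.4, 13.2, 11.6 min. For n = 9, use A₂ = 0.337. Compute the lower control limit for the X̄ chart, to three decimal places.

X̄̄ = (33.2 + 30.2 + 33.4 + 33.3 + 32.6 + 32.6 + 32.7 + 31.8 + 33.3 + 33.4) / 10 = 326.5000 / 10 = 32.6500
R̄ = (9.0 + 6.1 + 2.6 + 6.1 + 19.9 + 10.8 + 4.5 + 12.4 + 13.2 + 11.6) / 10 = 96.2000 / 10 = 9.6200
LCL = X̄̄ − A₂·R̄ = 32.6500 − 0.337 × 9.6200 = 29.4081

29.408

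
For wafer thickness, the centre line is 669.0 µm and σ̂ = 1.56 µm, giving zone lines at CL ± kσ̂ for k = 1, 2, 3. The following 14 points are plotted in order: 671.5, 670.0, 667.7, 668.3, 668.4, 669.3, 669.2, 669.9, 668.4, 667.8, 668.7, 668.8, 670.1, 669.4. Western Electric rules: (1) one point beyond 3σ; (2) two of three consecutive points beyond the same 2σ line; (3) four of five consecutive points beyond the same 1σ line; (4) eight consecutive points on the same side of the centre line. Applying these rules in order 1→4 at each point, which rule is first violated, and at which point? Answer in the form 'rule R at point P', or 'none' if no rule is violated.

none

Zone of each point (C = within 1σ̂, B = 1σ̂–2σ̂, A = 2σ̂–3σ̂, * = beyond 3σ̂; sign = side of CL): 1:+B, 2:+C, 3:-C, 4:-C, 5:-C, 6:+C, 7:+C, 8:+C, 9:-C, 10:-C, 11:-C, 12:-C, 13:+C, 14:+C
No rule fires across all 14 points.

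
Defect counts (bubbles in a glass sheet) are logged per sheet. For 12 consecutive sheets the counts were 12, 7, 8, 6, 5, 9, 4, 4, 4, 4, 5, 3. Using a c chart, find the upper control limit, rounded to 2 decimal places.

13.21

c̄ = (12 + 7 + 8 + 6 + 5 + 9 + 4 + 4 + 4 + 4 + 5 + 3) / 12 = 71 / 12 = 5.9167
UCL = c̄ + 3√c̄ = 5.9167 + 3 × √5.9167 = 5.9167 + 3 × 2.4324 = 13.2139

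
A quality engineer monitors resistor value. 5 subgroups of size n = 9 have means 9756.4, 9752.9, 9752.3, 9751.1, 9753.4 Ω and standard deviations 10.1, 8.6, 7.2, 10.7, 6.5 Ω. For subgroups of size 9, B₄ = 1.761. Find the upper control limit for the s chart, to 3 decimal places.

s̄ = (10.1 + 8.6 + 7.2 + 10.7 + 6.5) / 5 = 8.6200
UCL_s = B₄·s̄ = 1.761 × 8.6200 = 15.1798

15.180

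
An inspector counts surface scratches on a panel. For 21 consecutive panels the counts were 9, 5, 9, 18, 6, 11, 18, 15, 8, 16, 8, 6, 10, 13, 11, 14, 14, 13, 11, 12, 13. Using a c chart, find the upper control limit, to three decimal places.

c̄ = (9 + 5 + 9 + 18 + 6 + 11 + 18 + 15 + 8 + 16 + 8 + 6 + 10 + 13 + 11 + 14 + 14 + 13 + 11 + 12 + 13) / 21 = 240 / 21 = 11.4286
UCL = c̄ + 3√c̄ = 11.4286 + 3 × √11.4286 = 11.4286 + 3 × 3.3806 = 21.5704

21.570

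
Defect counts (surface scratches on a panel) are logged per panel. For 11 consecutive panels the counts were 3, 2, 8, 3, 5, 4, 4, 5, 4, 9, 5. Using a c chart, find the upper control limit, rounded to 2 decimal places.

c̄ = (3 + 2 + 8 + 3 + 5 + 4 + 4 + 5 + 4 + 9 + 5) / 11 = 52 / 11 = 4.7273
UCL = c̄ + 3√c̄ = 4.7273 + 3 × √4.7273 = 4.7273 + 3 × 2.1742 = 11.2500

11.25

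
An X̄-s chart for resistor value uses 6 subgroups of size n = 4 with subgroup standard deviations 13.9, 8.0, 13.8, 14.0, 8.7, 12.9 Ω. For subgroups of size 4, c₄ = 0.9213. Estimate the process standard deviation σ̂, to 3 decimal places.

s̄ = (13.9 + 8.0 + 13.8 + 14.0 + 8.7 + 12.9) / 6 = 11.8833
σ̂ = s̄ / c₄ = 11.8833 / 0.9213 = 12.8984

12.898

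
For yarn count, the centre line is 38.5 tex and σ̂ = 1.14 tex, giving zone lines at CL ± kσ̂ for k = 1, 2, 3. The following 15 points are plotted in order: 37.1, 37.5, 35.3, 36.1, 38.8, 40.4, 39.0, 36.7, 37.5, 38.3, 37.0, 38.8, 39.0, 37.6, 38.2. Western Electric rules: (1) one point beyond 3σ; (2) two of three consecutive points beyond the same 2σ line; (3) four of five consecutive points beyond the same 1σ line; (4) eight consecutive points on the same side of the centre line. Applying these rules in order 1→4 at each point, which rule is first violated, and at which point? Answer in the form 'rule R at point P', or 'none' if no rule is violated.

Zone of each point (C = within 1σ̂, B = 1σ̂–2σ̂, A = 2σ̂–3σ̂, * = beyond 3σ̂; sign = side of CL): 1:-B, 2:-C, 3:-A, 4:-A, 5:+C, 6:+B, 7:+C, 8:-B, 9:-C, 10:-C, 11:-B, 12:+C, 13:+C, 14:-C, 15:-C
Rule 2 (two of three consecutive points beyond the same 2σ limit) is satisfied at point 4.

rule 2 at point 4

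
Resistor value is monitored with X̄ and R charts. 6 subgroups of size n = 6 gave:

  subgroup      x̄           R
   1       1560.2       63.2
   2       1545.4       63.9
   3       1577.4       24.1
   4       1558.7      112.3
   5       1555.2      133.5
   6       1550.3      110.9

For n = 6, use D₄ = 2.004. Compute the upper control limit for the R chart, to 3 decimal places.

R̄ = (63.2 + 63.9 + 24.1 + 112.3 + 133.5 + 110.9) / 6 = 507.9000 / 6 = 84.6500
UCL_R = D₄·R̄ = 2.004 × 84.6500 = 169.6386

169.639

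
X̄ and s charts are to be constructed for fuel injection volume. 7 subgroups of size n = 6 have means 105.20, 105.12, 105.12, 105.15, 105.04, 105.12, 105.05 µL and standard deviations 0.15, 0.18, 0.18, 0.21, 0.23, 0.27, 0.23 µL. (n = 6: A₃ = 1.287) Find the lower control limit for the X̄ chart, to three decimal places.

104.848

X̄̄ = (105.20 + 105.12 + 105.12 + 105.15 + 105.04 + 105.12 + 105.05) / 7 = 105.1143
s̄ = (0.15 + 0.18 + 0.18 + 0.21 + 0.23 + 0.27 + 0.23) / 7 = 0.2071
LCL = X̄̄ − A₃·s̄ = 105.1143 − 1.287 × 0.2071 = 104.8477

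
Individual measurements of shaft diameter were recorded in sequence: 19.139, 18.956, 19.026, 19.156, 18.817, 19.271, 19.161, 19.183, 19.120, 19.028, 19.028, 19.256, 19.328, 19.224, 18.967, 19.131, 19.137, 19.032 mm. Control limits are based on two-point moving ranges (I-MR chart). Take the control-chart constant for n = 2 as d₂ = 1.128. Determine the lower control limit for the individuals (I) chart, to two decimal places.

X̄ = (19.139 + 18.956 + 19.026 + 19.156 + 18.817 + 19.271 + 19.161 + 19.183 + 19.120 + 19.028 + 19.028 + 19.256 + 19.328 + 19.224 + 18.967 + 19.131 + 19.137 + 19.032) / 18 = 19.1089
Moving ranges: 0.183, 0.070, 0.130, 0.339, 0.454, 0.110, 0.022, 0.063, 0.092, 0.000, 0.228, 0.072, 0.104, 0.257, 0.164, 0.006, 0.105; M̄R̄ = 2.3990 / 17 = 0.1411
LCL = X̄ − 3·M̄R̄/d₂ = 19.1089 − 3 × 0.1411 / 1.128 = 18.7336

18.73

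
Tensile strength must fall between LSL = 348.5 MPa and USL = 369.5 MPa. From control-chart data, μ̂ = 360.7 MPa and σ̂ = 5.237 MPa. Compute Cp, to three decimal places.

0.668

Cp = (USL − LSL) / (6σ̂) = (369.5 − 348.5) / (6 × 5.237) = 21.0000 / 31.4220 = 0.6683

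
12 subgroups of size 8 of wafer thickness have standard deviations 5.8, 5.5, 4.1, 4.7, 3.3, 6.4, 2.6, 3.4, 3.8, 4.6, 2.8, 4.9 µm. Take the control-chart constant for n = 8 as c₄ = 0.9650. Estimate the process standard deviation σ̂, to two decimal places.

4.48

s̄ = (5.8 + 5.5 + 4.1 + 4.7 + 3.3 + 6.4 + 2.6 + 3.4 + 3.8 + 4.6 + 2.8 + 4.9) / 12 = 4.3250
σ̂ = s̄ / c₄ = 4.3250 / 0.9650 = 4.4819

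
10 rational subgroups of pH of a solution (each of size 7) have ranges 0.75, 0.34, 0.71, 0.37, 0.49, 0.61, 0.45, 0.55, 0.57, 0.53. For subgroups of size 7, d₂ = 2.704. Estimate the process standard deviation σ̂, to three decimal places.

0.199

R̄ = (0.75 + 0.34 + 0.71 + 0.37 + 0.49 + 0.61 + 0.45 + 0.55 + 0.57 + 0.53) / 10 = 0.5370
σ̂ = R̄ / d₂ = 0.5370 / 2.704 = 0.1986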